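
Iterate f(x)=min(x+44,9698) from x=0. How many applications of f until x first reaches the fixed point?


Step 1: x=0, cap=9698, increment=44
Step 2: x grows by 44 each step until capped at 9698; fixed point is x=9698
Step 3: iterations = ceil(9698/44) = 221

221


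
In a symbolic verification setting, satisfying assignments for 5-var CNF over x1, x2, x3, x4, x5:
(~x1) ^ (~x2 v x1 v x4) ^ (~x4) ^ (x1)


CNF with 4 clauses over 5 vars (32 assignments).
An assignment satisfies CNF iff every clause has >=1 true literal.
Check each row (bits = x1,x2,x3,x4,x5; clause T/F shown):
  row 0 [00000]: clauses=TTTF -> 0
  row 1 [00001]: clauses=TTTF -> 0
  row 2 [00010]: clauses=TTFF -> 0
  row 3 [00011]: clauses=TTFF -> 0
  row 4 [00100]: clauses=TTTF -> 0
  row 5 [00101]: clauses=TTTF -> 0
  row 6 [00110]: clauses=TTFF -> 0
  row 7 [00111]: clauses=TTFF -> 0
  row 8 [01000]: clauses=TFTF -> 0
  row 9 [01001]: clauses=TFTF -> 0
  row 10 [01010]: clauses=TTFF -> 0
  row 11 [01011]: clauses=TTFF -> 0
  row 12 [01100]: clauses=TFTF -> 0
  row 13 [01101]: clauses=TFTF -> 0
  row 14 [01110]: clauses=TTFF -> 0
  row 15 [01111]: clauses=TTFF -> 0
  row 16 [10000]: clauses=FTTT -> 0
  row 17 [10001]: clauses=FTTT -> 0
  row 18 [10010]: clauses=FTFT -> 0
  row 19 [10011]: clauses=FTFT -> 0
  row 20 [10100]: clauses=FTTT -> 0
  row 21 [10101]: clauses=FTTT -> 0
  row 22 [10110]: clauses=FTFT -> 0
  row 23 [10111]: clauses=FTFT -> 0
  row 24 [11000]: clauses=FTTT -> 0
  row 25 [11001]: clauses=FTTT -> 0
  row 26 [11010]: clauses=FTFT -> 0
  row 27 [11011]: clauses=FTFT -> 0
  row 28 [11100]: clauses=FTTT -> 0
  row 29 [11101]: clauses=FTTT -> 0
  row 30 [11110]: clauses=FTFT -> 0
  row 31 [11111]: clauses=FTFT -> 0
Full result column, 8 rows per line (x1,x2 fixed per line; x3,x4,x5 runs 000..111 left to right):
  rows 0-7 [x1,x2=00]: 00000000  (ones: 0)
  rows 8-15 [x1,x2=01]: 00000000  (ones: 0)
  rows 16-23 [x1,x2=10]: 00000000  (ones: 0)
  rows 24-31 [x1,x2=11]: 00000000  (ones: 0)
Satisfying assignments = 0+0+0+0 = 0

0


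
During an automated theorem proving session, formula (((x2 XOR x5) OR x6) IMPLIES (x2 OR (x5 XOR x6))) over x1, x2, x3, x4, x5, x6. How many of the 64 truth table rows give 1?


Formula: (((x2 XOR x5) OR x6) IMPLIES (x2 OR (x5 XOR x6))) over 6 vars (64 rows)
Evaluate each row (x1, x2, x3, x4, x5, x6 as bits, MSB first):
  row 0 [000000]: (((0 XOR 0) OR 0) IMPLIES (0 OR (0 XOR 0))) -> 1
  row 1 [000001]: (((0 XOR 0) OR 1) IMPLIES (0 OR (0 XOR 1))) -> 1
  row 2 [000010]: (((0 XOR 1) OR 0) IMPLIES (0 OR (1 XOR 0))) -> 1
  row 3 [000011]: (((0 XOR 1) OR 1) IMPLIES (0 OR (1 XOR 1))) -> 0
  row 4 [000100]: (((0 XOR 0) OR 0) IMPLIES (0 OR (0 XOR 0))) -> 1
  (every remaining row is evaluated the same way; all 64 results are listed next)
Full result column, 8 rows per line (x1,x2,x3 fixed per line; x4,x5,x6 runs 000..111 left to right):
  rows 0-7 [x1,x2,x3=000]: 11101110  (ones: 6)
  rows 8-15 [x1,x2,x3=001]: 11101110  (ones: 6)
  rows 16-23 [x1,x2,x3=010]: 11111111  (ones: 8)
  rows 24-31 [x1,x2,x3=011]: 11111111  (ones: 8)
  rows 32-39 [x1,x2,x3=100]: 11101110  (ones: 6)
  rows 40-47 [x1,x2,x3=101]: 11101110  (ones: 6)
  rows 48-55 [x1,x2,x3=110]: 11111111  (ones: 8)
  rows 56-63 [x1,x2,x3=111]: 11111111  (ones: 8)
Count of 1-rows = 6+6+8+8+6+6+8+8 = 56

56


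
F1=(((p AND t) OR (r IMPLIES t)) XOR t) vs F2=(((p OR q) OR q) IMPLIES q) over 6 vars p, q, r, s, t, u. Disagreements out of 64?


F1 = (((p AND t) OR (r IMPLIES t)) XOR t)
F2 = (((p OR q) OR q) IMPLIES q)
Evaluate both on each of 64 rows (bits = p,q,r,s,t,u):
  row 0 [000000]: F1=1 F2=1 -> 0
  row 1 [000001]: F1=1 F2=1 -> 0
  row 2 [000010]: F1=0 F2=1 (differ) -> 1
  row 3 [000011]: F1=0 F2=1 (differ) -> 1
  row 4 [000100]: F1=1 F2=1 -> 0
  (every remaining row is evaluated the same way; all 64 results are listed next)
Full result column, 8 rows per line (p,q,r fixed per line; s,t,u runs 000..111 left to right):
  rows 0-7 [p,q,r=000]: 00110011  (ones: 4)
  rows 8-15 [p,q,r=001]: 11111111  (ones: 8)
  rows 16-23 [p,q,r=010]: 00110011  (ones: 4)
  rows 24-31 [p,q,r=011]: 11111111  (ones: 8)
  rows 32-39 [p,q,r=100]: 11001100  (ones: 4)
  rows 40-47 [p,q,r=101]: 00000000  (ones: 0)
  rows 48-55 [p,q,r=110]: 00110011  (ones: 4)
  rows 56-63 [p,q,r=111]: 11111111  (ones: 8)
Disagreements = 4+8+4+8+4+0+4+8 = 40

40


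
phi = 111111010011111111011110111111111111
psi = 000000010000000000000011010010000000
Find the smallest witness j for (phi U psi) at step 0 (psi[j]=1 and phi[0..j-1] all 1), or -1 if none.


(phi U psi) at 0: need smallest j with psi[j]=1 and phi[i]=1 for all i in [0,j).
Scan from step 0:
  step 0: phi=1, psi=0 -> continue
  step 1: phi=1, psi=0 -> continue
  step 2: phi=1, psi=0 -> continue
  step 3: phi=1, psi=0 -> continue
  step 6: phi=0 -> phi-prefix broken from here
  step 7: psi=1 but phi already failed -> not a witness
  step 22: psi=1 but phi already failed -> not a witness
  step 23: psi=1 but phi already failed -> not a witness
  step 25: psi=1 but phi already failed -> not a witness
  step 28: psi=1 but phi already failed -> not a witness
  end of trace: no witness -> -1
Witness step = -1

-1


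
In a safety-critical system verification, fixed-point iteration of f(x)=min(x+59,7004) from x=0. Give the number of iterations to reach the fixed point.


Step 1: x=0, cap=7004, increment=59
Step 2: x grows by 59 each step until capped at 7004; fixed point is x=7004
Step 3: iterations = ceil(7004/59) = 119

119


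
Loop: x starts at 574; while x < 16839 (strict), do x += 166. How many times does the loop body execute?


Step 1: x goes from 574 toward 16839 by 166; the body runs while x<16839, so iterations = ceil((bound-start)/step)
Step 2: Distance=16265
Step 3: ceil(16265/166)=98

98


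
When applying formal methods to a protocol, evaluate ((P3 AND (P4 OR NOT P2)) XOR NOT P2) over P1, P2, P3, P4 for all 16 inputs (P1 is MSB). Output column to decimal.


Formula: ((P3 AND (P4 OR NOT P2)) XOR NOT P2) over P1, P2, P3, P4 (16 rows)
Evaluate each row (bits = P1,P2,P3,P4, MSB first):
  row 0 [0000]: ((0 AND (0 OR NOT 0)) XOR NOT 0) -> 1
  row 1 [0001]: ((0 AND (1 OR NOT 0)) XOR NOT 0) -> 1
  row 2 [0010]: ((1 AND (0 OR NOT 0)) XOR NOT 0) -> 0
  row 3 [0011]: ((1 AND (1 OR NOT 0)) XOR NOT 0) -> 0
  row 4 [0100]: ((0 AND (0 OR NOT 1)) XOR NOT 1) -> 0
  row 5 [0101]: ((0 AND (1 OR NOT 1)) XOR NOT 1) -> 0
  row 6 [0110]: ((1 AND (0 OR NOT 1)) XOR NOT 1) -> 0
  row 7 [0111]: ((1 AND (1 OR NOT 1)) XOR NOT 1) -> 1
  row 8 [1000]: ((0 AND (0 OR NOT 0)) XOR NOT 0) -> 1
  row 9 [1001]: ((0 AND (1 OR NOT 0)) XOR NOT 0) -> 1
  row 10 [1010]: ((1 AND (0 OR NOT 0)) XOR NOT 0) -> 0
  row 11 [1011]: ((1 AND (1 OR NOT 0)) XOR NOT 0) -> 0
  row 12 [1100]: ((0 AND (0 OR NOT 1)) XOR NOT 1) -> 0
  row 13 [1101]: ((0 AND (1 OR NOT 1)) XOR NOT 1) -> 0
  row 14 [1110]: ((1 AND (0 OR NOT 1)) XOR NOT 1) -> 0
  row 15 [1111]: ((1 AND (1 OR NOT 1)) XOR NOT 1) -> 1
Full result column, 4 rows per line (P1,P2 fixed per line; P3,P4 runs 00..11 left to right):
  rows 0-3 [P1,P2=00]: 1100  = hex C
  rows 4-7 [P1,P2=01]: 0001  = hex 1
  rows 8-11 [P1,P2=10]: 1100  = hex C
  rows 12-15 [P1,P2=11]: 0001  = hex 1
Output column (row 0 .. row 15) = 1100000111000001
Output column grouped in 4s = 1100 0001 1100 0001 = 0xC1C1
Convert to decimal digit by digit (value = value*16 + digit):
  C -> 12
  12*16 + 1 = 193
  193*16 + 12 (C) = 3100
  3100*16 + 1 = 49601
Decimal = 49601

49601


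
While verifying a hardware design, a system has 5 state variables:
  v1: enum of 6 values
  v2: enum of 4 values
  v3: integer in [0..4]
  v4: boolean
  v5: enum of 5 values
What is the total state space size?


State space = product of domain sizes of all variables.
Domain sizes:
  v1 (enum of 6 values): 6
  v2 (enum of 4 values): 4
  v3 (integer in [0..4]): 5
  v4 (boolean): 2
  v5 (enum of 5 values): 5
Product = 6 * 4 * 5 * 2 * 5 = 1200

1200


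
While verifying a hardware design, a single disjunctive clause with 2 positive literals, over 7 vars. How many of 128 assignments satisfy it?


Step 1: Total=2^7=128
Step 2: Unsat when all 2 false: 2^5=32
Step 3: Sat=128-32=96

96


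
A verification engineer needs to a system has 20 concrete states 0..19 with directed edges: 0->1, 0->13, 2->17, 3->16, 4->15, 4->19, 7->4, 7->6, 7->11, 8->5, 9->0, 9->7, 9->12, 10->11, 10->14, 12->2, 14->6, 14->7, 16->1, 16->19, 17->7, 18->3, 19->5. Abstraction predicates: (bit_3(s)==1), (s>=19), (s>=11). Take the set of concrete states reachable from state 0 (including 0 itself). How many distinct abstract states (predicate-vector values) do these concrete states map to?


BFS from 0:
Concrete reachable: {0, 1, 13}
Abstract via predicates (bit_3(s)==1), (s>=19), (s>=11):
  (0,0,0) <- {0, 1}
  (1,0,1) <- {13}
Distinct abstract states = 2

2


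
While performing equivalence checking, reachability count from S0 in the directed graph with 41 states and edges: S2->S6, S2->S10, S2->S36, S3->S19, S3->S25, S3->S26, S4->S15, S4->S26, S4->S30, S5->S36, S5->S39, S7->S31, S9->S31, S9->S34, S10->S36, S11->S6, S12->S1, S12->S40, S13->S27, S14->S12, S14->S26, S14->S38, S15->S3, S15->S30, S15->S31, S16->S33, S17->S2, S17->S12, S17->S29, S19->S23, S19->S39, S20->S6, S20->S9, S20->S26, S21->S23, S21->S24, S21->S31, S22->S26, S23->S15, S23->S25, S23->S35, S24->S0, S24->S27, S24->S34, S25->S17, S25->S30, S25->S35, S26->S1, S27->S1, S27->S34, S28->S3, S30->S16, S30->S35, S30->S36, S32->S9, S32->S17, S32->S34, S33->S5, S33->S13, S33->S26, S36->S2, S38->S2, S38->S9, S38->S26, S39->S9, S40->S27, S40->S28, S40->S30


BFS from S0:
  layer 0: {S0}
Reachable set: {S0}
Count = 1

1


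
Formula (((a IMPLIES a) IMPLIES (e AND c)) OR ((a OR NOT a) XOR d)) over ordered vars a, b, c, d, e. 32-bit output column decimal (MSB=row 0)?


Formula: (((a IMPLIES a) IMPLIES (e AND c)) OR ((a OR NOT a) XOR d)) over a, b, c, d, e (32 rows)
Evaluate each row (bits = a,b,c,d,e, MSB first):
  row 0 [00000]: (((0 IMPLIES 0) IMPLIES (0 AND 0)) OR ((0 OR NOT 0) XOR 0)) -> 1
  row 1 [00001]: (((0 IMPLIES 0) IMPLIES (1 AND 0)) OR ((0 OR NOT 0) XOR 0)) -> 1
  row 2 [00010]: (((0 IMPLIES 0) IMPLIES (0 AND 0)) OR ((0 OR NOT 0) XOR 1)) -> 0
  row 3 [00011]: (((0 IMPLIES 0) IMPLIES (1 AND 0)) OR ((0 OR NOT 0) XOR 1)) -> 0
  row 4 [00100]: (((0 IMPLIES 0) IMPLIES (0 AND 1)) OR ((0 OR NOT 0) XOR 0)) -> 1
  row 5 [00101]: (((0 IMPLIES 0) IMPLIES (1 AND 1)) OR ((0 OR NOT 0) XOR 0)) -> 1
  row 6 [00110]: (((0 IMPLIES 0) IMPLIES (0 AND 1)) OR ((0 OR NOT 0) XOR 1)) -> 0
  row 7 [00111]: (((0 IMPLIES 0) IMPLIES (1 AND 1)) OR ((0 OR NOT 0) XOR 1)) -> 1
  row 8 [01000]: (((0 IMPLIES 0) IMPLIES (0 AND 0)) OR ((0 OR NOT 0) XOR 0)) -> 1
  row 9 [01001]: (((0 IMPLIES 0) IMPLIES (1 AND 0)) OR ((0 OR NOT 0) XOR 0)) -> 1
  row 10 [01010]: (((0 IMPLIES 0) IMPLIES (0 AND 0)) OR ((0 OR NOT 0) XOR 1)) -> 0
  row 11 [01011]: (((0 IMPLIES 0) IMPLIES (1 AND 0)) OR ((0 OR NOT 0) XOR 1)) -> 0
  row 12 [01100]: (((0 IMPLIES 0) IMPLIES (0 AND 1)) OR ((0 OR NOT 0) XOR 0)) -> 1
  row 13 [01101]: (((0 IMPLIES 0) IMPLIES (1 AND 1)) OR ((0 OR NOT 0) XOR 0)) -> 1
  row 14 [01110]: (((0 IMPLIES 0) IMPLIES (0 AND 1)) OR ((0 OR NOT 0) XOR 1)) -> 0
  row 15 [01111]: (((0 IMPLIES 0) IMPLIES (1 AND 1)) OR ((0 OR NOT 0) XOR 1)) -> 1
  row 16 [10000]: (((1 IMPLIES 1) IMPLIES (0 AND 0)) OR ((1 OR NOT 1) XOR 0)) -> 1
  row 17 [10001]: (((1 IMPLIES 1) IMPLIES (1 AND 0)) OR ((1 OR NOT 1) XOR 0)) -> 1
  row 18 [10010]: (((1 IMPLIES 1) IMPLIES (0 AND 0)) OR ((1 OR NOT 1) XOR 1)) -> 0
  row 19 [10011]: (((1 IMPLIES 1) IMPLIES (1 AND 0)) OR ((1 OR NOT 1) XOR 1)) -> 0
  row 20 [10100]: (((1 IMPLIES 1) IMPLIES (0 AND 1)) OR ((1 OR NOT 1) XOR 0)) -> 1
  row 21 [10101]: (((1 IMPLIES 1) IMPLIES (1 AND 1)) OR ((1 OR NOT 1) XOR 0)) -> 1
  row 22 [10110]: (((1 IMPLIES 1) IMPLIES (0 AND 1)) OR ((1 OR NOT 1) XOR 1)) -> 0
  row 23 [10111]: (((1 IMPLIES 1) IMPLIES (1 AND 1)) OR ((1 OR NOT 1) XOR 1)) -> 1
  row 24 [11000]: (((1 IMPLIES 1) IMPLIES (0 AND 0)) OR ((1 OR NOT 1) XOR 0)) -> 1
  row 25 [11001]: (((1 IMPLIES 1) IMPLIES (1 AND 0)) OR ((1 OR NOT 1) XOR 0)) -> 1
  row 26 [11010]: (((1 IMPLIES 1) IMPLIES (0 AND 0)) OR ((1 OR NOT 1) XOR 1)) -> 0
  row 27 [11011]: (((1 IMPLIES 1) IMPLIES (1 AND 0)) OR ((1 OR NOT 1) XOR 1)) -> 0
  row 28 [11100]: (((1 IMPLIES 1) IMPLIES (0 AND 1)) OR ((1 OR NOT 1) XOR 0)) -> 1
  row 29 [11101]: (((1 IMPLIES 1) IMPLIES (1 AND 1)) OR ((1 OR NOT 1) XOR 0)) -> 1
  row 30 [11110]: (((1 IMPLIES 1) IMPLIES (0 AND 1)) OR ((1 OR NOT 1) XOR 1)) -> 0
  row 31 [11111]: (((1 IMPLIES 1) IMPLIES (1 AND 1)) OR ((1 OR NOT 1) XOR 1)) -> 1
Full result column, 4 rows per line (a,b,c fixed per line; d,e runs 00..11 left to right):
  rows 0-3 [a,b,c=000]: 1100  = hex C
  rows 4-7 [a,b,c=001]: 1101  = hex D
  rows 8-11 [a,b,c=010]: 1100  = hex C
  rows 12-15 [a,b,c=011]: 1101  = hex D
  rows 16-19 [a,b,c=100]: 1100  = hex C
  rows 20-23 [a,b,c=101]: 1101  = hex D
  rows 24-27 [a,b,c=110]: 1100  = hex C
  rows 28-31 [a,b,c=111]: 1101  = hex D
Output column (row 0 .. row 31) = 11001101110011011100110111001101
Output column grouped in 4s = 1100 1101 1100 1101 1100 1101 1100 1101 = 0xCDCDCDCD
Convert to decimal digit by digit (value = value*16 + digit):
  C -> 12
  12*16 + 13 (D) = 205
  205*16 + 12 (C) = 3292
  3292*16 + 13 (D) = 52685
  52685*16 + 12 (C) = 842972
  842972*16 + 13 (D) = 13487565
  13487565*16 + 12 (C) = 215801052
  215801052*16 + 13 (D) = 3452816845
Decimal = 3452816845

3452816845


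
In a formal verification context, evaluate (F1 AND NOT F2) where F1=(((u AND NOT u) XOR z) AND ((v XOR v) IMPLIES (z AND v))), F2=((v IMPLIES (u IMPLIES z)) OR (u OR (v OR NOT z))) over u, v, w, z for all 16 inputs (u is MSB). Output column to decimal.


F1 = (((u AND NOT u) XOR z) AND ((v XOR v) IMPLIES (z AND v)))
F2 = ((v IMPLIES (u IMPLIES z)) OR (u OR (v OR NOT z)))
Counterexample to F1=>F2 is where F1=1 and F2=0.
Evaluate each row (bits = u,v,w,z, MSB first):
  row 0 [0000]: F1=0 F2=1 -> F1&~F2 -> 0
  row 1 [0001]: F1=1 F2=1 -> F1&~F2 -> 0
  row 2 [0010]: F1=0 F2=1 -> F1&~F2 -> 0
  row 3 [0011]: F1=1 F2=1 -> F1&~F2 -> 0
  row 4 [0100]: F1=0 F2=1 -> F1&~F2 -> 0
  row 5 [0101]: F1=1 F2=1 -> F1&~F2 -> 0
  row 6 [0110]: F1=0 F2=1 -> F1&~F2 -> 0
  row 7 [0111]: F1=1 F2=1 -> F1&~F2 -> 0
  row 8 [1000]: F1=0 F2=1 -> F1&~F2 -> 0
  row 9 [1001]: F1=1 F2=1 -> F1&~F2 -> 0
  row 10 [1010]: F1=0 F2=1 -> F1&~F2 -> 0
  row 11 [1011]: F1=1 F2=1 -> F1&~F2 -> 0
  row 12 [1100]: F1=0 F2=1 -> F1&~F2 -> 0
  row 13 [1101]: F1=1 F2=1 -> F1&~F2 -> 0
  row 14 [1110]: F1=0 F2=1 -> F1&~F2 -> 0
  row 15 [1111]: F1=1 F2=1 -> F1&~F2 -> 0
Full result column, 4 rows per line (u,v fixed per line; w,z runs 00..11 left to right):
  rows 0-3 [u,v=00]: 0000  = hex 0
  rows 4-7 [u,v=01]: 0000  = hex 0
  rows 8-11 [u,v=10]: 0000  = hex 0
  rows 12-15 [u,v=11]: 0000  = hex 0
Counterexample vector (row 0 .. row 15) = 0000000000000000
Output column grouped in 4s = 0000 0000 0000 0000 = 0x0000
Convert to decimal digit by digit (value = value*16 + digit):
  0 -> 0
  0*16 + 0 = 0
  0*16 + 0 = 0
  0*16 + 0 = 0
Decimal = 0

0


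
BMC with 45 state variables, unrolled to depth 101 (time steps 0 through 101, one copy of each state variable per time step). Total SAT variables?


BMC unrolls to depth k, creating one copy of each state var for steps 0..k.
Step count = 101 + 1 = 102 (steps 0 through 101)
Vars per step = 45
Total = 45 * 102 = 4590

4590


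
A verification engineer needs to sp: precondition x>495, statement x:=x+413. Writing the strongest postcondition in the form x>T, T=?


Formula: sp(P, x:=E) = exists old_x. (x = E[old_x/x]) AND P[old_x/x] (old_x is the value of x before the assignment; eliminate old_x by solving x = E[old_x/x] for old_x)
Step 1: Precondition P: x>495, i.e. old_x > 495
Step 2: Assignment gives x = old_x + 413, so old_x = x - 413
Step 3: Substitute into P: x - 413 > 495
Step 4: Simplify: x > 495+413 = 908

908


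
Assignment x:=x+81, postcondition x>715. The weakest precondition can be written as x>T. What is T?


Formula: wp(x:=E, P) = P[E/x] (substitute E for x in postcondition)
Step 1: Postcondition: x>715
Step 2: Substitute x+81 for x: x+81>715
Step 3: Solve for x: x > 715-81 = 634

634


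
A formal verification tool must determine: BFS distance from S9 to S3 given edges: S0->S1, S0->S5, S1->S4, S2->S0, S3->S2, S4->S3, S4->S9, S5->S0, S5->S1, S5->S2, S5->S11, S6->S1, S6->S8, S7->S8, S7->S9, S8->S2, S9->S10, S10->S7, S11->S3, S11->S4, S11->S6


BFS layer-by-layer from S9:
  dist 0: {S9}
  dist 1: {S10}
  dist 2: {S7}
  dist 3: {S8}
  dist 4: {S2}
  dist 5: {S0}
  dist 6: {S1, S5}
  dist 7: {S4, S11}
  dist 8: {S3, S6}
  -> S3 reached at distance 8
Shortest path length = 8

8


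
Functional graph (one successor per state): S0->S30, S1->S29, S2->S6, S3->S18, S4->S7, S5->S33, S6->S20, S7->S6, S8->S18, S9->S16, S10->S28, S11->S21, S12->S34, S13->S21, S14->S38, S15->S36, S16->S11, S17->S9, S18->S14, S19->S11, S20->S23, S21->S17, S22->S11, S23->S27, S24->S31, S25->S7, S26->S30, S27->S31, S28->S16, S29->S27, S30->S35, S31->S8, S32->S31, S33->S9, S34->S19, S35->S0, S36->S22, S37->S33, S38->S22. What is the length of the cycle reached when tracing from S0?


Trace from S0 until a state repeats:
  S0 -> S30 -> S35 -> S0
S0 first seen at step 0, revisited at step 3.
Cycle length = 3 - 0 = 3

3


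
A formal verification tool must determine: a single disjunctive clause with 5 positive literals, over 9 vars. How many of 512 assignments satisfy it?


Step 1: Total=2^9=512
Step 2: Unsat when all 5 false: 2^4=16
Step 3: Sat=512-16=496

496


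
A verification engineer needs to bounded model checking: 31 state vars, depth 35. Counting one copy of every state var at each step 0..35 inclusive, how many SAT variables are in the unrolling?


BMC unrolls to depth k, creating one copy of each state var for steps 0..k.
Step count = 35 + 1 = 36 (steps 0 through 35)
Vars per step = 31
Total = 31 * 36 = 1116

1116


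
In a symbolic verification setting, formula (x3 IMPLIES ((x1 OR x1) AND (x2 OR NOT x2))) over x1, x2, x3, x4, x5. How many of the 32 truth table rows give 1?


Formula: (x3 IMPLIES ((x1 OR x1) AND (x2 OR NOT x2))) over 5 vars (32 rows)
Evaluate each row (x1, x2, x3, x4, x5 as bits, MSB first):
  row 0 [00000]: (0 IMPLIES ((0 OR 0) AND (0 OR NOT 0))) -> 1
  row 1 [00001]: (0 IMPLIES ((0 OR 0) AND (0 OR NOT 0))) -> 1
  row 2 [00010]: (0 IMPLIES ((0 OR 0) AND (0 OR NOT 0))) -> 1
  row 3 [00011]: (0 IMPLIES ((0 OR 0) AND (0 OR NOT 0))) -> 1
  row 4 [00100]: (1 IMPLIES ((0 OR 0) AND (0 OR NOT 0))) -> 0
  row 5 [00101]: (1 IMPLIES ((0 OR 0) AND (0 OR NOT 0))) -> 0
  row 6 [00110]: (1 IMPLIES ((0 OR 0) AND (0 OR NOT 0))) -> 0
  row 7 [00111]: (1 IMPLIES ((0 OR 0) AND (0 OR NOT 0))) -> 0
  row 8 [01000]: (0 IMPLIES ((0 OR 0) AND (1 OR NOT 1))) -> 1
  row 9 [01001]: (0 IMPLIES ((0 OR 0) AND (1 OR NOT 1))) -> 1
  row 10 [01010]: (0 IMPLIES ((0 OR 0) AND (1 OR NOT 1))) -> 1
  row 11 [01011]: (0 IMPLIES ((0 OR 0) AND (1 OR NOT 1))) -> 1
  row 12 [01100]: (1 IMPLIES ((0 OR 0) AND (1 OR NOT 1))) -> 0
  row 13 [01101]: (1 IMPLIES ((0 OR 0) AND (1 OR NOT 1))) -> 0
  row 14 [01110]: (1 IMPLIES ((0 OR 0) AND (1 OR NOT 1))) -> 0
  row 15 [01111]: (1 IMPLIES ((0 OR 0) AND (1 OR NOT 1))) -> 0
  row 16 [10000]: (0 IMPLIES ((1 OR 1) AND (0 OR NOT 0))) -> 1
  row 17 [10001]: (0 IMPLIES ((1 OR 1) AND (0 OR NOT 0))) -> 1
  row 18 [10010]: (0 IMPLIES ((1 OR 1) AND (0 OR NOT 0))) -> 1
  row 19 [10011]: (0 IMPLIES ((1 OR 1) AND (0 OR NOT 0))) -> 1
  row 20 [10100]: (1 IMPLIES ((1 OR 1) AND (0 OR NOT 0))) -> 1
  row 21 [10101]: (1 IMPLIES ((1 OR 1) AND (0 OR NOT 0))) -> 1
  row 22 [10110]: (1 IMPLIES ((1 OR 1) AND (0 OR NOT 0))) -> 1
  row 23 [10111]: (1 IMPLIES ((1 OR 1) AND (0 OR NOT 0))) -> 1
  row 24 [11000]: (0 IMPLIES ((1 OR 1) AND (1 OR NOT 1))) -> 1
  row 25 [11001]: (0 IMPLIES ((1 OR 1) AND (1 OR NOT 1))) -> 1
  row 26 [11010]: (0 IMPLIES ((1 OR 1) AND (1 OR NOT 1))) -> 1
  row 27 [11011]: (0 IMPLIES ((1 OR 1) AND (1 OR NOT 1))) -> 1
  row 28 [11100]: (1 IMPLIES ((1 OR 1) AND (1 OR NOT 1))) -> 1
  row 29 [11101]: (1 IMPLIES ((1 OR 1) AND (1 OR NOT 1))) -> 1
  row 30 [11110]: (1 IMPLIES ((1 OR 1) AND (1 OR NOT 1))) -> 1
  row 31 [11111]: (1 IMPLIES ((1 OR 1) AND (1 OR NOT 1))) -> 1
Full result column, 8 rows per line (x1,x2 fixed per line; x3,x4,x5 runs 000..111 left to right):
  rows 0-7 [x1,x2=00]: 11110000  (ones: 4)
  rows 8-15 [x1,x2=01]: 11110000  (ones: 4)
  rows 16-23 [x1,x2=10]: 11111111  (ones: 8)
  rows 24-31 [x1,x2=11]: 11111111  (ones: 8)
Count of 1-rows = 4+4+8+8 = 24

24


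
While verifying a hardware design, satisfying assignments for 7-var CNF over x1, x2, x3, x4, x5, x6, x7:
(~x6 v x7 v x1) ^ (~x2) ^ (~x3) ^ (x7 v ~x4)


CNF with 4 clauses over 7 vars (128 assignments).
An assignment satisfies CNF iff every clause has >=1 true literal.
Check each row (bits = x1,x2,x3,x4,x5,x6,x7; clause T/F shown):
  row 0 [0000000]: clauses=TTTT -> 1
  row 1 [0000001]: clauses=TTTT -> 1
  row 2 [0000010]: clauses=FTTT -> 0
  row 3 [0000011]: clauses=TTTT -> 1
  row 4 [0000100]: clauses=TTTT -> 1
  (every remaining row is evaluated the same way; all 128 results are listed next)
Full result column, 8 rows per line (x1,x2,x3,x4 fixed per line; x5,x6,x7 runs 000..111 left to right):
  rows 0-7 [x1,x2,x3,x4=0000]: 11011101  (ones: 6)
  rows 8-15 [x1,x2,x3,x4=0001]: 01010101  (ones: 4)
  rows 16-23 [x1,x2,x3,x4=0010]: 00000000  (ones: 0)
  rows 24-31 [x1,x2,x3,x4=0011]: 00000000  (ones: 0)
  rows 32-39 [x1,x2,x3,x4=0100]: 00000000  (ones: 0)
  rows 40-47 [x1,x2,x3,x4=0101]: 00000000  (ones: 0)
  rows 48-55 [x1,x2,x3,x4=0110]: 00000000  (ones: 0)
  rows 56-63 [x1,x2,x3,x4=0111]: 00000000  (ones: 0)
  rows 64-71 [x1,x2,x3,x4=1000]: 11111111  (ones: 8)
  rows 72-79 [x1,x2,x3,x4=1001]: 01010101  (ones: 4)
  rows 80-87 [x1,x2,x3,x4=1010]: 00000000  (ones: 0)
  rows 88-95 [x1,x2,x3,x4=1011]: 00000000  (ones: 0)
  rows 96-103 [x1,x2,x3,x4=1100]: 00000000  (ones: 0)
  rows 104-111 [x1,x2,x3,x4=1101]: 00000000  (ones: 0)
  rows 112-119 [x1,x2,x3,x4=1110]: 00000000  (ones: 0)
  rows 120-127 [x1,x2,x3,x4=1111]: 00000000  (ones: 0)
Satisfying assignments = 6+4+0+0+0+0+0+0+8+4+0+0+0+0+0+0 = 22

22


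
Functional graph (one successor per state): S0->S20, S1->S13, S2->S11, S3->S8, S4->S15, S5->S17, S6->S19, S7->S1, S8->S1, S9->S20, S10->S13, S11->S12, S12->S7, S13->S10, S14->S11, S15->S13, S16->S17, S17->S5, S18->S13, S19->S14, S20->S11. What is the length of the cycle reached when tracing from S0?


Trace from S0 until a state repeats:
  S0 -> S20 -> S11 -> S12 -> S7 -> S1 -> S13 -> S10 -> S13
S13 first seen at step 6, revisited at step 8.
Cycle length = 8 - 6 = 2

2


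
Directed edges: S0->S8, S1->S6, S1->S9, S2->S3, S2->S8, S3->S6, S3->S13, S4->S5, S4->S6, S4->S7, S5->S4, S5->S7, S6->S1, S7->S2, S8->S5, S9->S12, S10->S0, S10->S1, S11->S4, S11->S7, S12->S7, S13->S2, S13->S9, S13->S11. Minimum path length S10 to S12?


BFS layer-by-layer from S10:
  dist 0: {S10}
  dist 1: {S0, S1}
  dist 2: {S6, S8, S9}
  dist 3: {S5, S12}
  -> S12 reached at distance 3
Shortest path length = 3

3


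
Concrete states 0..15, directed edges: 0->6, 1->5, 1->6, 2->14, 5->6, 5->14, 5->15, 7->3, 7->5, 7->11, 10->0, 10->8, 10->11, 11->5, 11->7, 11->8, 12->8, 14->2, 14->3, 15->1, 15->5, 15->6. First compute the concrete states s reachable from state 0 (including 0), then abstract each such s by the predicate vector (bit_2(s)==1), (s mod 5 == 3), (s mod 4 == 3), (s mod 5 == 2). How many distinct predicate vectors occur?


BFS from 0:
Concrete reachable: {0, 6}
Abstract via predicates (bit_2(s)==1), (s mod 5 == 3), (s mod 4 == 3), (s mod 5 == 2):
  (0,0,0,0) <- {0}
  (1,0,0,0) <- {6}
Distinct abstract states = 2

2


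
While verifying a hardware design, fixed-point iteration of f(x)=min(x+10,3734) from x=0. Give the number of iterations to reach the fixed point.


Step 1: x=0, cap=3734, increment=10
Step 2: x grows by 10 each step until capped at 3734; fixed point is x=3734
Step 3: iterations = ceil(3734/10) = 374

374


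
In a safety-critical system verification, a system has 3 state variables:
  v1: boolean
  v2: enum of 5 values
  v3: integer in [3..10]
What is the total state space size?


State space = product of domain sizes of all variables.
Domain sizes:
  v1 (boolean): 2
  v2 (enum of 5 values): 5
  v3 (integer in [3..10]): 8
Product = 2 * 5 * 8 = 80

80


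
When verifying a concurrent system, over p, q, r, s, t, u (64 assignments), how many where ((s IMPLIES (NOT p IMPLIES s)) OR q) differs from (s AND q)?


F1 = ((s IMPLIES (NOT p IMPLIES s)) OR q)
F2 = (s AND q)
Evaluate both on each of 64 rows (bits = p,q,r,s,t,u):
  row 0 [000000]: F1=1 F2=0 (differ) -> 1
  row 1 [000001]: F1=1 F2=0 (differ) -> 1
  row 2 [000010]: F1=1 F2=0 (differ) -> 1
  row 3 [000011]: F1=1 F2=0 (differ) -> 1
  row 4 [000100]: F1=1 F2=0 (differ) -> 1
  (every remaining row is evaluated the same way; all 64 results are listed next)
Full result column, 8 rows per line (p,q,r fixed per line; s,t,u runs 000..111 left to right):
  rows 0-7 [p,q,r=000]: 11111111  (ones: 8)
  rows 8-15 [p,q,r=001]: 11111111  (ones: 8)
  rows 16-23 [p,q,r=010]: 11110000  (ones: 4)
  rows 24-31 [p,q,r=011]: 11110000  (ones: 4)
  rows 32-39 [p,q,r=100]: 11111111  (ones: 8)
  rows 40-47 [p,q,r=101]: 11111111  (ones: 8)
  rows 48-55 [p,q,r=110]: 11110000  (ones: 4)
  rows 56-63 [p,q,r=111]: 11110000  (ones: 4)
Disagreements = 8+8+4+4+8+8+4+4 = 48

48


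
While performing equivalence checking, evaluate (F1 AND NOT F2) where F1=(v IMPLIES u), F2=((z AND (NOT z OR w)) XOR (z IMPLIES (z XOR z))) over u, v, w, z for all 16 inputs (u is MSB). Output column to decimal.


F1 = (v IMPLIES u)
F2 = ((z AND (NOT z OR w)) XOR (z IMPLIES (z XOR z)))
Counterexample to F1=>F2 is where F1=1 and F2=0.
Evaluate each row (bits = u,v,w,z, MSB first):
  row 0 [0000]: F1=1 F2=1 -> F1&~F2 -> 0
  row 1 [0001]: F1=1 F2=0 -> F1&~F2 -> 1
  row 2 [0010]: F1=1 F2=1 -> F1&~F2 -> 0
  row 3 [0011]: F1=1 F2=1 -> F1&~F2 -> 0
  row 4 [0100]: F1=0 F2=1 -> F1&~F2 -> 0
  row 5 [0101]: F1=0 F2=0 -> F1&~F2 -> 0
  row 6 [0110]: F1=0 F2=1 -> F1&~F2 -> 0
  row 7 [0111]: F1=0 F2=1 -> F1&~F2 -> 0
  row 8 [1000]: F1=1 F2=1 -> F1&~F2 -> 0
  row 9 [1001]: F1=1 F2=0 -> F1&~F2 -> 1
  row 10 [1010]: F1=1 F2=1 -> F1&~F2 -> 0
  row 11 [1011]: F1=1 F2=1 -> F1&~F2 -> 0
  row 12 [1100]: F1=1 F2=1 -> F1&~F2 -> 0
  row 13 [1101]: F1=1 F2=0 -> F1&~F2 -> 1
  row 14 [1110]: F1=1 F2=1 -> F1&~F2 -> 0
  row 15 [1111]: F1=1 F2=1 -> F1&~F2 -> 0
Full result column, 4 rows per line (u,v fixed per line; w,z runs 00..11 left to right):
  rows 0-3 [u,v=00]: 0100  = hex 4
  rows 4-7 [u,v=01]: 0000  = hex 0
  rows 8-11 [u,v=10]: 0100  = hex 4
  rows 12-15 [u,v=11]: 0100  = hex 4
Counterexample vector (row 0 .. row 15) = 0100000001000100
Output column grouped in 4s = 0100 0000 0100 0100 = 0x4044
Convert to decimal digit by digit (value = value*16 + digit):
  4 -> 4
  4*16 + 0 = 64
  64*16 + 4 = 1028
  1028*16 + 4 = 16452
Decimal = 16452

16452


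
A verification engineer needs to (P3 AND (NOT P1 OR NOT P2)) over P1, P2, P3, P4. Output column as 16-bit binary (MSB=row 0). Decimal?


Formula: (P3 AND (NOT P1 OR NOT P2)) over P1, P2, P3, P4 (16 rows)
Evaluate each row (bits = P1,P2,P3,P4, MSB first):
  row 0 [0000]: (0 AND (NOT 0 OR NOT 0)) -> 0
  row 1 [0001]: (0 AND (NOT 0 OR NOT 0)) -> 0
  row 2 [0010]: (1 AND (NOT 0 OR NOT 0)) -> 1
  row 3 [0011]: (1 AND (NOT 0 OR NOT 0)) -> 1
  row 4 [0100]: (0 AND (NOT 0 OR NOT 1)) -> 0
  row 5 [0101]: (0 AND (NOT 0 OR NOT 1)) -> 0
  row 6 [0110]: (1 AND (NOT 0 OR NOT 1)) -> 1
  row 7 [0111]: (1 AND (NOT 0 OR NOT 1)) -> 1
  row 8 [1000]: (0 AND (NOT 1 OR NOT 0)) -> 0
  row 9 [1001]: (0 AND (NOT 1 OR NOT 0)) -> 0
  row 10 [1010]: (1 AND (NOT 1 OR NOT 0)) -> 1
  row 11 [1011]: (1 AND (NOT 1 OR NOT 0)) -> 1
  row 12 [1100]: (0 AND (NOT 1 OR NOT 1)) -> 0
  row 13 [1101]: (0 AND (NOT 1 OR NOT 1)) -> 0
  row 14 [1110]: (1 AND (NOT 1 OR NOT 1)) -> 0
  row 15 [1111]: (1 AND (NOT 1 OR NOT 1)) -> 0
Full result column, 4 rows per line (P1,P2 fixed per line; P3,P4 runs 00..11 left to right):
  rows 0-3 [P1,P2=00]: 0011  = hex 3
  rows 4-7 [P1,P2=01]: 0011  = hex 3
  rows 8-11 [P1,P2=10]: 0011  = hex 3
  rows 12-15 [P1,P2=11]: 0000  = hex 0
Output column (row 0 .. row 15) = 0011001100110000
Output column grouped in 4s = 0011 0011 0011 0000 = 0x3330
Convert to decimal digit by digit (value = value*16 + digit):
  3 -> 3
  3*16 + 3 = 51
  51*16 + 3 = 819
  819*16 + 0 = 13104
Decimal = 13104

13104


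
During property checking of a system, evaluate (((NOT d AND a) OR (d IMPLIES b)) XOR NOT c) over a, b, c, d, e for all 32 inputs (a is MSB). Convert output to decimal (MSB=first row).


Formula: (((NOT d AND a) OR (d IMPLIES b)) XOR NOT c) over a, b, c, d, e (32 rows)
Evaluate each row (bits = a,b,c,d,e, MSB first):
  row 0 [00000]: (((NOT 0 AND 0) OR (0 IMPLIES 0)) XOR NOT 0) -> 0
  row 1 [00001]: (((NOT 0 AND 0) OR (0 IMPLIES 0)) XOR NOT 0) -> 0
  row 2 [00010]: (((NOT 1 AND 0) OR (1 IMPLIES 0)) XOR NOT 0) -> 1
  row 3 [00011]: (((NOT 1 AND 0) OR (1 IMPLIES 0)) XOR NOT 0) -> 1
  row 4 [00100]: (((NOT 0 AND 0) OR (0 IMPLIES 0)) XOR NOT 1) -> 1
  row 5 [00101]: (((NOT 0 AND 0) OR (0 IMPLIES 0)) XOR NOT 1) -> 1
  row 6 [00110]: (((NOT 1 AND 0) OR (1 IMPLIES 0)) XOR NOT 1) -> 0
  row 7 [00111]: (((NOT 1 AND 0) OR (1 IMPLIES 0)) XOR NOT 1) -> 0
  row 8 [01000]: (((NOT 0 AND 0) OR (0 IMPLIES 1)) XOR NOT 0) -> 0
  row 9 [01001]: (((NOT 0 AND 0) OR (0 IMPLIES 1)) XOR NOT 0) -> 0
  row 10 [01010]: (((NOT 1 AND 0) OR (1 IMPLIES 1)) XOR NOT 0) -> 0
  row 11 [01011]: (((NOT 1 AND 0) OR (1 IMPLIES 1)) XOR NOT 0) -> 0
  row 12 [01100]: (((NOT 0 AND 0) OR (0 IMPLIES 1)) XOR NOT 1) -> 1
  row 13 [01101]: (((NOT 0 AND 0) OR (0 IMPLIES 1)) XOR NOT 1) -> 1
  row 14 [01110]: (((NOT 1 AND 0) OR (1 IMPLIES 1)) XOR NOT 1) -> 1
  row 15 [01111]: (((NOT 1 AND 0) OR (1 IMPLIES 1)) XOR NOT 1) -> 1
  row 16 [10000]: (((NOT 0 AND 1) OR (0 IMPLIES 0)) XOR NOT 0) -> 0
  row 17 [10001]: (((NOT 0 AND 1) OR (0 IMPLIES 0)) XOR NOT 0) -> 0
  row 18 [10010]: (((NOT 1 AND 1) OR (1 IMPLIES 0)) XOR NOT 0) -> 1
  row 19 [10011]: (((NOT 1 AND 1) OR (1 IMPLIES 0)) XOR NOT 0) -> 1
  row 20 [10100]: (((NOT 0 AND 1) OR (0 IMPLIES 0)) XOR NOT 1) -> 1
  row 21 [10101]: (((NOT 0 AND 1) OR (0 IMPLIES 0)) XOR NOT 1) -> 1
  row 22 [10110]: (((NOT 1 AND 1) OR (1 IMPLIES 0)) XOR NOT 1) -> 0
  row 23 [10111]: (((NOT 1 AND 1) OR (1 IMPLIES 0)) XOR NOT 1) -> 0
  row 24 [11000]: (((NOT 0 AND 1) OR (0 IMPLIES 1)) XOR NOT 0) -> 0
  row 25 [11001]: (((NOT 0 AND 1) OR (0 IMPLIES 1)) XOR NOT 0) -> 0
  row 26 [11010]: (((NOT 1 AND 1) OR (1 IMPLIES 1)) XOR NOT 0) -> 0
  row 27 [11011]: (((NOT 1 AND 1) OR (1 IMPLIES 1)) XOR NOT 0) -> 0
  row 28 [11100]: (((NOT 0 AND 1) OR (0 IMPLIES 1)) XOR NOT 1) -> 1
  row 29 [11101]: (((NOT 0 AND 1) OR (0 IMPLIES 1)) XOR NOT 1) -> 1
  row 30 [11110]: (((NOT 1 AND 1) OR (1 IMPLIES 1)) XOR NOT 1) -> 1
  row 31 [11111]: (((NOT 1 AND 1) OR (1 IMPLIES 1)) XOR NOT 1) -> 1
Full result column, 4 rows per line (a,b,c fixed per line; d,e runs 00..11 left to right):
  rows 0-3 [a,b,c=000]: 0011  = hex 3
  rows 4-7 [a,b,c=001]: 1100  = hex C
  rows 8-11 [a,b,c=010]: 0000  = hex 0
  rows 12-15 [a,b,c=011]: 1111  = hex F
  rows 16-19 [a,b,c=100]: 0011  = hex 3
  rows 20-23 [a,b,c=101]: 1100  = hex C
  rows 24-27 [a,b,c=110]: 0000  = hex 0
  rows 28-31 [a,b,c=111]: 1111  = hex F
Output column (row 0 .. row 31) = 00111100000011110011110000001111
Output column grouped in 4s = 0011 1100 0000 1111 0011 1100 0000 1111 = 0x3C0F3C0F
Convert to decimal digit by digit (value = value*16 + digit):
  3 -> 3
  3*16 + 12 (C) = 60
  60*16 + 0 = 960
  960*16 + 15 (F) = 15375
  15375*16 + 3 = 246003
  246003*16 + 12 (C) = 3936060
  3936060*16 + 0 = 62976960
  62976960*16 + 15 (F) = 1007631375
Decimal = 1007631375

1007631375


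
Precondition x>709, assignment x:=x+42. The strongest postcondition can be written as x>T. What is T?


Formula: sp(P, x:=E) = exists old_x. (x = E[old_x/x]) AND P[old_x/x] (old_x is the value of x before the assignment; eliminate old_x by solving x = E[old_x/x] for old_x)
Step 1: Precondition P: x>709, i.e. old_x > 709
Step 2: Assignment gives x = old_x + 42, so old_x = x - 42
Step 3: Substitute into P: x - 42 > 709
Step 4: Simplify: x > 709+42 = 751

751


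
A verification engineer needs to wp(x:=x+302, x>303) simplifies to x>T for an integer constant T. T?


Formula: wp(x:=E, P) = P[E/x] (substitute E for x in postcondition)
Step 1: Postcondition: x>303
Step 2: Substitute x+302 for x: x+302>303
Step 3: Solve for x: x > 303-302 = 1

1


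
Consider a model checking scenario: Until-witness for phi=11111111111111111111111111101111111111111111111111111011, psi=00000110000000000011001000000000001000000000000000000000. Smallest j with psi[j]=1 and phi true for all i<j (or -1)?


(phi U psi) at 0: need smallest j with psi[j]=1 and phi[i]=1 for all i in [0,j).
Scan from step 0:
  step 0: phi=1, psi=0 -> continue
  step 1: phi=1, psi=0 -> continue
  step 2: phi=1, psi=0 -> continue
  step 3: phi=1, psi=0 -> continue
  step 5: psi=1 and phi held for [0,5) -> witness found
Witness step = 5

5


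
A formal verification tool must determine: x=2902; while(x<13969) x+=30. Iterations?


Step 1: x goes from 2902 toward 13969 by 30; the body runs while x<13969, so iterations = ceil((bound-start)/step)
Step 2: Distance=11067
Step 3: ceil(11067/30)=369

369


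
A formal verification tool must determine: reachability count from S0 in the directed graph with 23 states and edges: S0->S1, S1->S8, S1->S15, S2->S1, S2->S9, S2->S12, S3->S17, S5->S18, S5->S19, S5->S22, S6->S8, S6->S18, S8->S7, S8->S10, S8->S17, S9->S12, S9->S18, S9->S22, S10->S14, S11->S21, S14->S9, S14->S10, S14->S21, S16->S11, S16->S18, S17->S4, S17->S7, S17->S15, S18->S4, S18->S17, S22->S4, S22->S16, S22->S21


BFS from S0:
  layer 0: {S0}
  layer 1: {S1}
  layer 2: {S8, S15}
  layer 3: {S7, S10, S17}
  layer 4: {S4, S14}
  layer 5: {S9, S21}
  layer 6: {S12, S18, S22}
  layer 7: {S16}
  layer 8: {S11}
Reachable set: {S0, S1, S4, S7, S8, S9, S10, S11, S12, S14, S15, S16, S17, S18, S21, S22}
Count = 16

16


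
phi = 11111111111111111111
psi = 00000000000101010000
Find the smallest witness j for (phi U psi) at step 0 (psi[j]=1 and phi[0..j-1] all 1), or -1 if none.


(phi U psi) at 0: need smallest j with psi[j]=1 and phi[i]=1 for all i in [0,j).
Scan from step 0:
  step 0: phi=1, psi=0 -> continue
  step 1: phi=1, psi=0 -> continue
  step 2: phi=1, psi=0 -> continue
  step 3: phi=1, psi=0 -> continue
  step 11: psi=1 and phi held for [0,11) -> witness found
Witness step = 11

11


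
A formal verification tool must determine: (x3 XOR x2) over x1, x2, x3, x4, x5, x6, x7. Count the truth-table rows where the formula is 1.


Formula: (x3 XOR x2) over 7 vars (128 rows)
Evaluate each row (x1, x2, x3, x4, x5, x6, x7 as bits, MSB first):
  row 0 [0000000]: (0 XOR 0) -> 0
  row 1 [0000001]: (0 XOR 0) -> 0
  row 2 [0000010]: (0 XOR 0) -> 0
  row 3 [0000011]: (0 XOR 0) -> 0
  row 4 [0000100]: (0 XOR 0) -> 0
  (every remaining row is evaluated the same way; all 128 results are listed next)
Full result column, 8 rows per line (x1,x2,x3,x4 fixed per line; x5,x6,x7 runs 000..111 left to right):
  rows 0-7 [x1,x2,x3,x4=0000]: 00000000  (ones: 0)
  rows 8-15 [x1,x2,x3,x4=0001]: 00000000  (ones: 0)
  rows 16-23 [x1,x2,x3,x4=0010]: 11111111  (ones: 8)
  rows 24-31 [x1,x2,x3,x4=0011]: 11111111  (ones: 8)
  rows 32-39 [x1,x2,x3,x4=0100]: 11111111  (ones: 8)
  rows 40-47 [x1,x2,x3,x4=0101]: 11111111  (ones: 8)
  rows 48-55 [x1,x2,x3,x4=0110]: 00000000  (ones: 0)
  rows 56-63 [x1,x2,x3,x4=0111]: 00000000  (ones: 0)
  rows 64-71 [x1,x2,x3,x4=1000]: 00000000  (ones: 0)
  rows 72-79 [x1,x2,x3,x4=1001]: 00000000  (ones: 0)
  rows 80-87 [x1,x2,x3,x4=1010]: 11111111  (ones: 8)
  rows 88-95 [x1,x2,x3,x4=1011]: 11111111  (ones: 8)
  rows 96-103 [x1,x2,x3,x4=1100]: 11111111  (ones: 8)
  rows 104-111 [x1,x2,x3,x4=1101]: 11111111  (ones: 8)
  rows 112-119 [x1,x2,x3,x4=1110]: 00000000  (ones: 0)
  rows 120-127 [x1,x2,x3,x4=1111]: 00000000  (ones: 0)
Count of 1-rows = 0+0+8+8+8+8+0+0+0+0+8+8+8+8+0+0 = 64

64


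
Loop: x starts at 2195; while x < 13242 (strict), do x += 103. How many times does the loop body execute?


Step 1: x goes from 2195 toward 13242 by 103; the body runs while x<13242, so iterations = ceil((bound-start)/step)
Step 2: Distance=11047
Step 3: ceil(11047/103)=108

108


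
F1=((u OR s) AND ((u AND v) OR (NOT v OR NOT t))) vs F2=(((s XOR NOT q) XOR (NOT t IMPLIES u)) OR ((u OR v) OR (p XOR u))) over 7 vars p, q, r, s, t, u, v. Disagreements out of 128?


F1 = ((u OR s) AND ((u AND v) OR (NOT v OR NOT t)))
F2 = (((s XOR NOT q) XOR (NOT t IMPLIES u)) OR ((u OR v) OR (p XOR u)))
Evaluate both on each of 128 rows (bits = p,q,r,s,t,u,v):
  row 0 [0000000]: F1=0 F2=1 (differ) -> 1
  row 1 [0000001]: F1=0 F2=1 (differ) -> 1
  row 2 [0000010]: F1=1 F2=1 -> 0
  row 3 [0000011]: F1=1 F2=1 -> 0
  row 4 [0000100]: F1=0 F2=0 -> 0
  (every remaining row is evaluated the same way; all 128 results are listed next)
Full result column, 8 rows per line (p,q,r,s fixed per line; t,u,v runs 000..111 left to right):
  rows 0-7 [p,q,r,s=0000]: 11000100  (ones: 3)
  rows 8-15 [p,q,r,s=0001]: 10000100  (ones: 2)
  rows 16-23 [p,q,r,s=0010]: 11000100  (ones: 3)
  rows 24-31 [p,q,r,s=0011]: 10000100  (ones: 2)
  rows 32-39 [p,q,r,s=0100]: 01001100  (ones: 3)
  rows 40-47 [p,q,r,s=0101]: 00001100  (ones: 2)
  rows 48-55 [p,q,r,s=0110]: 01001100  (ones: 3)
  rows 56-63 [p,q,r,s=0111]: 00001100  (ones: 2)
  rows 64-71 [p,q,r,s=1000]: 11001100  (ones: 4)
  rows 72-79 [p,q,r,s=1001]: 00000100  (ones: 1)
  rows 80-87 [p,q,r,s=1010]: 11001100  (ones: 4)
  rows 88-95 [p,q,r,s=1011]: 00000100  (ones: 1)
  rows 96-103 [p,q,r,s=1100]: 11001100  (ones: 4)
  rows 104-111 [p,q,r,s=1101]: 00000100  (ones: 1)
  rows 112-119 [p,q,r,s=1110]: 11001100  (ones: 4)
  rows 120-127 [p,q,r,s=1111]: 00000100  (ones: 1)
Disagreements = 3+2+3+2+3+2+3+2+4+1+4+1+4+1+4+1 = 40

40


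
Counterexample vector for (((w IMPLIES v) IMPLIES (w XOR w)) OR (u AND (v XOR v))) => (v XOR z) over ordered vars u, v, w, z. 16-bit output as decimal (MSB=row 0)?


F1 = (((w IMPLIES v) IMPLIES (w XOR w)) OR (u AND (v XOR v)))
F2 = (v XOR z)
Counterexample to F1=>F2 is where F1=1 and F2=0.
Evaluate each row (bits = u,v,w,z, MSB first):
  row 0 [0000]: F1=0 F2=0 -> F1&~F2 -> 0
  row 1 [0001]: F1=0 F2=1 -> F1&~F2 -> 0
  row 2 [0010]: F1=1 F2=0 -> F1&~F2 -> 1
  row 3 [0011]: F1=1 F2=1 -> F1&~F2 -> 0
  row 4 [0100]: F1=0 F2=1 -> F1&~F2 -> 0
  row 5 [0101]: F1=0 F2=0 -> F1&~F2 -> 0
  row 6 [0110]: F1=0 F2=1 -> F1&~F2 -> 0
  row 7 [0111]: F1=0 F2=0 -> F1&~F2 -> 0
  row 8 [1000]: F1=0 F2=0 -> F1&~F2 -> 0
  row 9 [1001]: F1=0 F2=1 -> F1&~F2 -> 0
  row 10 [1010]: F1=1 F2=0 -> F1&~F2 -> 1
  row 11 [1011]: F1=1 F2=1 -> F1&~F2 -> 0
  row 12 [1100]: F1=0 F2=1 -> F1&~F2 -> 0
  row 13 [1101]: F1=0 F2=0 -> F1&~F2 -> 0
  row 14 [1110]: F1=0 F2=1 -> F1&~F2 -> 0
  row 15 [1111]: F1=0 F2=0 -> F1&~F2 -> 0
Full result column, 4 rows per line (u,v fixed per line; w,z runs 00..11 left to right):
  rows 0-3 [u,v=00]: 0010  = hex 2
  rows 4-7 [u,v=01]: 0000  = hex 0
  rows 8-11 [u,v=10]: 0010  = hex 2
  rows 12-15 [u,v=11]: 0000  = hex 0
Counterexample vector (row 0 .. row 15) = 0010000000100000
Output column grouped in 4s = 0010 0000 0010 0000 = 0x2020
Convert to decimal digit by digit (value = value*16 + digit):
  2 -> 2
  2*16 + 0 = 32
  32*16 + 2 = 514
  514*16 + 0 = 8224
Decimal = 8224

8224


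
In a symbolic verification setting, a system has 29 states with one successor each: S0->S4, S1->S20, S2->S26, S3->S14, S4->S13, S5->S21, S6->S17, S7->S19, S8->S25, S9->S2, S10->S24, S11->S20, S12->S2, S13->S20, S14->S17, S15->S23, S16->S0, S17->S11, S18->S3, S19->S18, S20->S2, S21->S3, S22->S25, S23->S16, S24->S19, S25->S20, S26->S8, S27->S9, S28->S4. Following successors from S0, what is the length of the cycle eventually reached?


Trace from S0 until a state repeats:
  S0 -> S4 -> S13 -> S20 -> S2 -> S26 -> S8 -> S25 -> S20
S20 first seen at step 3, revisited at step 8.
Cycle length = 8 - 3 = 5

5


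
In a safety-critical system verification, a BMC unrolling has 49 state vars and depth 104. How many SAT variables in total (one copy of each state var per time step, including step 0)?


BMC unrolls to depth k, creating one copy of each state var for steps 0..k.
Step count = 104 + 1 = 105 (steps 0 through 104)
Vars per step = 49
Total = 49 * 105 = 5145

5145
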